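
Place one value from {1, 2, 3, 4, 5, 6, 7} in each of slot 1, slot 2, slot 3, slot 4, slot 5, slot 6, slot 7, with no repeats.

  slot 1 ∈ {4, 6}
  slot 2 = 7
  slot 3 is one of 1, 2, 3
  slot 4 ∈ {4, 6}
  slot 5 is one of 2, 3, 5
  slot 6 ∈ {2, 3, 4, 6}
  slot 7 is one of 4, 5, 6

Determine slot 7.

slot 2 has just one choice, so slot 2 = 7.
Among the 6 still-open variables, 1 fits only slot 3 (and all 6 values in {1, 2, 3, 4, 5, 6} must be used), so slot 3 = 1.
The 2 variables slot 1 and slot 4 are confined to {4, 6}, which locks those values in; drop them from slot 6, slot 7.
So slot 7 = 5.

5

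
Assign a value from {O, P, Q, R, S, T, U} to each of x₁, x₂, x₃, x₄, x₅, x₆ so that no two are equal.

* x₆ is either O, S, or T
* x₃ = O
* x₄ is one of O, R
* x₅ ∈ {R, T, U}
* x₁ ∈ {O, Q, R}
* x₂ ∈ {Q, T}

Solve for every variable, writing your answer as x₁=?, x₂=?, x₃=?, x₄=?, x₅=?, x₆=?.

x₁=Q, x₂=T, x₃=O, x₄=R, x₅=U, x₆=S

x₃'s domain is down to {O}, so x₃ = O. Strike O from x₁, x₄, x₆.
x₄'s domain is down to {R}, so x₄ = R. Remove R from x₁, x₅.
x₁ must be Q (only option left). So x₂ can't be Q.
x₂ must be T (only option left). Strike T from x₅, x₆.
That leaves x₅ = U.
x₆'s domain is down to {S}, so x₆ = S.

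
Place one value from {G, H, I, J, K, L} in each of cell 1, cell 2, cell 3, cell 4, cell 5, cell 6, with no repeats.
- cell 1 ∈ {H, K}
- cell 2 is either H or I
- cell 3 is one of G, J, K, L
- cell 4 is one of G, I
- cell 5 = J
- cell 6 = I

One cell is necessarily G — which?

cell 4

cell 5's domain is down to {J}, so cell 5 = J. Eliminate J elsewhere: cell 3.
cell 6 must be I (only option left). Remove I from cell 2, cell 4.
So G goes to cell 4.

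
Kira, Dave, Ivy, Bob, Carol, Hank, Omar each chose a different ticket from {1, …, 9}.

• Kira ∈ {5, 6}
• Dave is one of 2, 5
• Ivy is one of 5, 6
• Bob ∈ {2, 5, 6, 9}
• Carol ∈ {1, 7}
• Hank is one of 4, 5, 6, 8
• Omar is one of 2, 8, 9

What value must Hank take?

Kira and Ivy between them cover only {5, 6} — a naked pair. Remove those values from Dave, Bob, Hank.
Dave has just one choice, so Dave = 2. Strike 2 from Bob, Omar.
Bob's domain is down to {9}, so Bob = 9. Remove 9 from Omar.
Omar's domain is down to {8}, so Omar = 8. Eliminate 8 elsewhere: Hank.
So Hank = 4.

4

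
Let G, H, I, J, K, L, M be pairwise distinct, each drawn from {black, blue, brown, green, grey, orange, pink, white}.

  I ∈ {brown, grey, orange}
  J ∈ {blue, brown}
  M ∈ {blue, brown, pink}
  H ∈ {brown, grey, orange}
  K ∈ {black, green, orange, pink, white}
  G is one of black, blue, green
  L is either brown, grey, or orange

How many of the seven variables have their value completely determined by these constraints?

2

The 3 variables H, I, L are confined to {brown, grey, orange}, which locks those values in; drop them from J, K, M.
J has just one choice, so J = blue. So G, M can't be blue.
That leaves M = pink. Eliminate pink elsewhere: K.
Determined: J=blue, M=pink. The other variables each still have more than one consistent value. That makes 2.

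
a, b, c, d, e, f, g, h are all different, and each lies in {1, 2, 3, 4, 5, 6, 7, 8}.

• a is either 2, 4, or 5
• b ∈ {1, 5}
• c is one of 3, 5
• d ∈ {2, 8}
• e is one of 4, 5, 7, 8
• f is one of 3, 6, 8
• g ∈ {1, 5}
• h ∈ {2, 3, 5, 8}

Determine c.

3

The 8 variables together cover exactly {1, 2, 3, 4, 5, 6, 7, 8} — 8 values for 8 variables — and 6 appears only in f's list, so f = 6.
The 7 still-open variables draw from only 7 values {1, 2, 3, 4, 5, 7, 8}, so each is used; only e can be 7, hence e = 7.
Among the 6 still-open variables, 4 fits only a (and all 6 values in {1, 2, 3, 4, 5, 8} must be used), so a = 4.
b and g between them cover only {1, 5} — a naked pair. Remove those values from c, h.
So c = 3.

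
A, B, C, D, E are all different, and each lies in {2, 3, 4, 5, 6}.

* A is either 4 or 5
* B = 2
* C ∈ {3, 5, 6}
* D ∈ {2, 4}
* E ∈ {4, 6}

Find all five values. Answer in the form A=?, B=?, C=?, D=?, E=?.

A=5, B=2, C=3, D=4, E=6

B must be 2 (only option left). So D can't be 2.
D's domain is down to {4}, so D = 4. So A, E can't be 4.
E's domain is down to {6}, so E = 6. Strike 6 from C.
A has just one choice, so A = 5. Eliminate 5 elsewhere: C.
C must be 3 (only option left).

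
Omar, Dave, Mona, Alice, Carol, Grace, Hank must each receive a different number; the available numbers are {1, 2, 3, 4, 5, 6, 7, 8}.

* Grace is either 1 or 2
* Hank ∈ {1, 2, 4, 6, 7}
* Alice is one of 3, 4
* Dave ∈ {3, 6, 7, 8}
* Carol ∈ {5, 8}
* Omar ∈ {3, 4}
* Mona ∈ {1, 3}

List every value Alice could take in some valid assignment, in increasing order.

3, 4

Omar and Alice share exactly the 2 values {3, 4}; by pigeonhole those values go to them, so strike 3, 4 from Dave, Mona, Hank.
Mona has just one choice, so Mona = 1. Remove 1 from Grace, Hank.
Grace's domain is down to {2}, so Grace = 2. Eliminate 2 elsewhere: Hank.
No further eliminations apply; Alice can still be any of 3, 4.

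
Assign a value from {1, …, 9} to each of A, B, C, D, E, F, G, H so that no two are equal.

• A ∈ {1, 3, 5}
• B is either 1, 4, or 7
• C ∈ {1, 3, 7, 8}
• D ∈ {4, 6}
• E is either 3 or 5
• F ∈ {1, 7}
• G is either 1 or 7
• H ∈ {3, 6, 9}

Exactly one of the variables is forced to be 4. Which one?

B

The 8 variables together cover exactly {1, 3, 4, 5, 6, 7, 8, 9} — 8 values for 8 variables — and 8 appears only in C's list, so C = 8.
The 7 still-open variables draw from only 7 values {1, 3, 4, 5, 6, 7, 9}, so each is used; only H can be 9, hence H = 9.
The 6 still-open variables draw from only 6 values {1, 3, 4, 5, 6, 7}, so each is used; only D can be 6, hence D = 6.
The 5 still-open variables draw from only 5 values {1, 3, 4, 5, 7}, so each is used; only B can be 4, hence B = 4.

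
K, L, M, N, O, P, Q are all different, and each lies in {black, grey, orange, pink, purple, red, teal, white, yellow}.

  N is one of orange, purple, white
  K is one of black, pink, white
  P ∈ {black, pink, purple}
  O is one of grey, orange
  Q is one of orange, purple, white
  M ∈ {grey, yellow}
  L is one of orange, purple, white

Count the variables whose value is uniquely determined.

The 7 variables draw from only 7 values {black, grey, orange, pink, purple, white, yellow}, so each is used; only M can be yellow, hence M = yellow.
The 6 still-open variables together cover exactly {black, grey, orange, pink, purple, white} — 6 values for 6 variables — and grey appears only in O's list, so O = grey.
L, N, Q between them cover only {orange, purple, white} — a naked triple. Remove those values from K, P.
Determined: M=yellow, O=grey. The other variables each still have more than one consistent value. That makes 2.

2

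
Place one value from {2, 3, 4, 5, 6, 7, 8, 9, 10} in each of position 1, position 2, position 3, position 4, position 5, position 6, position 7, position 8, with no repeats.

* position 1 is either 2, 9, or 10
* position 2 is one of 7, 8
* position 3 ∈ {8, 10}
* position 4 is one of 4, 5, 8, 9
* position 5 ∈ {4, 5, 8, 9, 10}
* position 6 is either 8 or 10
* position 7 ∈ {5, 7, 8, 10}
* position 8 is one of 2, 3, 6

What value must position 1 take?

The 2 variables position 3 and position 6 are confined to {8, 10}, which locks those values in; drop them from position 1, position 2, position 4, position 5, position 7.
position 2 must be 7 (only option left). Remove 7 from position 7.
position 7 must be 5 (only option left). So position 4, position 5 can't be 5.
The 2 variables position 4 and position 5 are confined to {4, 9}, which locks those values in; drop them from position 1.
So position 1 = 2.

2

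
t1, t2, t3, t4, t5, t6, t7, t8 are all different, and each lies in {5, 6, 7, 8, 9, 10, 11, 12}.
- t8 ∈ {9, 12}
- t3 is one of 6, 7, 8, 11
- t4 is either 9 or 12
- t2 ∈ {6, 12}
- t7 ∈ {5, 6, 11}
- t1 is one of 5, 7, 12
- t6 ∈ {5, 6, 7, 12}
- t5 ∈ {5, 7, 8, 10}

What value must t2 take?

6

Among the 8 variables, 10 fits only t5 (and all 8 values in {5, 6, 7, 8, 9, 10, 11, 12} must be used), so t5 = 10.
The 7 still-open variables together cover exactly {5, 6, 7, 8, 9, 11, 12} — 7 values for 7 variables — and 8 appears only in t3's list, so t3 = 8.
The 6 still-open variables together cover exactly {5, 6, 7, 9, 11, 12} — 6 values for 6 variables — and 11 appears only in t7's list, so t7 = 11.
t4 and t8 between them cover only {9, 12} — a naked pair. Remove those values from t1, t2, t6.
So t2 = 6.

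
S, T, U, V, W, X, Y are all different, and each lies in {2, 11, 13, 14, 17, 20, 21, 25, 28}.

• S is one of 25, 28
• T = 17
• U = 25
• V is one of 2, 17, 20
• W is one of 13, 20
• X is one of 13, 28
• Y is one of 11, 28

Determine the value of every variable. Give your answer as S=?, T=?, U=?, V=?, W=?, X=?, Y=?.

T has just one choice, so T = 17. Strike 17 from V.
U has just one choice, so U = 25. Remove 25 from S.
S's domain is down to {28}, so S = 28. Remove 28 from X, Y.
X's domain is down to {13}, so X = 13. Strike 13 from W.
Y has just one choice, so Y = 11.
That leaves W = 20. Eliminate 20 elsewhere: V.
That leaves V = 2.

S=28, T=17, U=25, V=2, W=20, X=13, Y=11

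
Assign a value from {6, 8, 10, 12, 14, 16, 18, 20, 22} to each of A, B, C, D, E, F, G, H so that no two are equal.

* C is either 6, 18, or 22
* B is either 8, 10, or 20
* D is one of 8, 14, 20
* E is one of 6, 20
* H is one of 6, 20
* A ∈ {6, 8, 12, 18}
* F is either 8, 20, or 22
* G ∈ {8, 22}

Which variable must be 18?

The 8 variables together cover exactly {6, 8, 10, 12, 14, 18, 20, 22} — 8 values for 8 variables — and 10 appears only in B's list, so B = 10.
The 7 still-open variables together cover exactly {6, 8, 12, 14, 18, 20, 22} — 7 values for 7 variables — and 12 appears only in A's list, so A = 12.
The 6 still-open variables together cover exactly {6, 8, 14, 18, 20, 22} — 6 values for 6 variables — and 14 appears only in D's list, so D = 14.
Among the 5 still-open variables, 18 fits only C (and all 5 values in {6, 8, 18, 20, 22} must be used), so C = 18.

C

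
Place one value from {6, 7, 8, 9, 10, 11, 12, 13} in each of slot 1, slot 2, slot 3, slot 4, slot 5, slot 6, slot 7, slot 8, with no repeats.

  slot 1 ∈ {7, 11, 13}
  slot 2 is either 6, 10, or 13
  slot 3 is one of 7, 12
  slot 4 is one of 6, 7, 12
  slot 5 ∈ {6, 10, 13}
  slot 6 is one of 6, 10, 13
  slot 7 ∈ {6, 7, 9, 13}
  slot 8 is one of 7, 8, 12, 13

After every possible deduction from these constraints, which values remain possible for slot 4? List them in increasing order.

7, 12

The 8 variables draw from only 8 values {6, 7, 8, 9, 10, 11, 12, 13}, so each is used; only slot 8 can be 8, hence slot 8 = 8.
Among the 7 still-open variables, 9 fits only slot 7 (and all 7 values in {6, 7, 9, 10, 11, 12, 13} must be used), so slot 7 = 9.
The 6 still-open variables draw from only 6 values {6, 7, 10, 11, 12, 13}, so each is used; only slot 1 can be 11, hence slot 1 = 11.
The 3 variables slot 2, slot 5, slot 6 are confined to {6, 10, 13}, which locks those values in; drop them from slot 4.
No further eliminations apply; slot 4 can still be any of 7, 12.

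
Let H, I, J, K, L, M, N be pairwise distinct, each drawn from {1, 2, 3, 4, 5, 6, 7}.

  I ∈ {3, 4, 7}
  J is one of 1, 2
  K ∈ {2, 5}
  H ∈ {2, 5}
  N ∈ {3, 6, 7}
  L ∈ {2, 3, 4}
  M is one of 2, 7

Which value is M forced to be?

The 7 variables together cover exactly {1, 2, 3, 4, 5, 6, 7} — 7 values for 7 variables — and 1 appears only in J's list, so J = 1.
Among the 6 still-open variables, 6 fits only N (and all 6 values in {2, 3, 4, 5, 6, 7} must be used), so N = 6.
The 2 variables H and K are confined to {2, 5}, which locks those values in; drop them from L, M.
So M = 7.

7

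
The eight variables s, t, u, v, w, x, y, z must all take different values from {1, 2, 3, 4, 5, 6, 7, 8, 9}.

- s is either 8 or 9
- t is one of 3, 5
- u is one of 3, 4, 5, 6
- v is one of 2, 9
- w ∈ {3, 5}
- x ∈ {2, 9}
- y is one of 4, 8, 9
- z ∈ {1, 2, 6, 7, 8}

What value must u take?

t and w share exactly the 2 values {3, 5}; by pigeonhole those values go to them, so strike 3, 5 from u.
v and x share exactly the 2 values {2, 9}; by pigeonhole those values go to them, so strike 2, 9 from s, y, z.
s's domain is down to {8}, so s = 8. Eliminate 8 elsewhere: y, z.
That leaves y = 4. So u can't be 4.
So u = 6.

6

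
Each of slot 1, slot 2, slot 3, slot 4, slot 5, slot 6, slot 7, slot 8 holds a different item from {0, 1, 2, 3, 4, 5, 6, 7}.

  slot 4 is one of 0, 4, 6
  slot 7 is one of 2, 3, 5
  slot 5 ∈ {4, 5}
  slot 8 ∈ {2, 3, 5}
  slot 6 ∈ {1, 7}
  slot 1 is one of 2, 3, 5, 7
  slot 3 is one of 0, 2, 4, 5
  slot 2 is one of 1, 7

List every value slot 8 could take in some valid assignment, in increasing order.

The 8 variables draw from only 8 values {0, 1, 2, 3, 4, 5, 6, 7}, so each is used; only slot 4 can be 6, hence slot 4 = 6.
The 7 still-open variables together cover exactly {0, 1, 2, 3, 4, 5, 7} — 7 values for 7 variables — and 0 appears only in slot 3's list, so slot 3 = 0.
The 6 still-open variables draw from only 6 values {1, 2, 3, 4, 5, 7}, so each is used; only slot 5 can be 4, hence slot 5 = 4.
slot 2 and slot 6 share exactly the 2 values {1, 7}; by pigeonhole those values go to them, so strike 1, 7 from slot 1.
No further eliminations apply; slot 8 can still be any of 2, 3, 5.

2, 3, 5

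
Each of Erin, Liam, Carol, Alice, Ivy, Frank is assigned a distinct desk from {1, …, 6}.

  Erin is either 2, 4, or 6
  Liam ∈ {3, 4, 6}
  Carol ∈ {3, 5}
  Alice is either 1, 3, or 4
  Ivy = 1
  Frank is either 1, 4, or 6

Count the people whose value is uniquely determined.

Ivy's domain is down to {1}, so Ivy = 1. So Alice, Frank can't be 1.
Among the 5 still-open variables, 2 fits only Erin (and all 5 values in {2, 3, 4, 5, 6} must be used), so Erin = 2.
The 4 still-open variables draw from only 4 values {3, 4, 5, 6}, so each is used; only Carol can be 5, hence Carol = 5.
Determined: Erin=2, Carol=5, Ivy=1. The other people each still have more than one consistent value. That makes 3.

3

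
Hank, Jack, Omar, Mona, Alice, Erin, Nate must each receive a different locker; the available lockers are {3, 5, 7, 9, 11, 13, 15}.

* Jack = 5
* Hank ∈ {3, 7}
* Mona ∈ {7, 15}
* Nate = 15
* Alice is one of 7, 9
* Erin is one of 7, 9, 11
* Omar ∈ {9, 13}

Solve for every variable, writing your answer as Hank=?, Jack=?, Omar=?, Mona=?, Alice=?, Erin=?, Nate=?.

Hank=3, Jack=5, Omar=13, Mona=7, Alice=9, Erin=11, Nate=15

Jack's domain is down to {5}, so Jack = 5.
Nate must be 15 (only option left). Remove 15 from Mona.
Mona has just one choice, so Mona = 7. So Hank, Alice, Erin can't be 7.
Alice's domain is down to {9}, so Alice = 9. Eliminate 9 elsewhere: Omar, Erin.
Erin must be 11 (only option left).
Hank must be 3 (only option left).
That leaves Omar = 13.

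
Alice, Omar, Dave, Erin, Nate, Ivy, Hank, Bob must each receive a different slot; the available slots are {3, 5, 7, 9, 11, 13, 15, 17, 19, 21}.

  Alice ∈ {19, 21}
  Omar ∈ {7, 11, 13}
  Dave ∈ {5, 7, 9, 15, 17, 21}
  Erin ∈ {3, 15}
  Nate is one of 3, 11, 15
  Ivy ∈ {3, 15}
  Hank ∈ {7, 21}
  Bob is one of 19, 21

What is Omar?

The 2 variables Alice and Bob are confined to {19, 21}, which locks those values in; drop them from Dave, Hank.
Hank has just one choice, so Hank = 7. Remove 7 from Omar, Dave.
Erin and Ivy share exactly the 2 values {3, 15}; by pigeonhole those values go to them, so strike 3, 15 from Dave, Nate.
Nate must be 11 (only option left). So Omar can't be 11.
So Omar = 13.

13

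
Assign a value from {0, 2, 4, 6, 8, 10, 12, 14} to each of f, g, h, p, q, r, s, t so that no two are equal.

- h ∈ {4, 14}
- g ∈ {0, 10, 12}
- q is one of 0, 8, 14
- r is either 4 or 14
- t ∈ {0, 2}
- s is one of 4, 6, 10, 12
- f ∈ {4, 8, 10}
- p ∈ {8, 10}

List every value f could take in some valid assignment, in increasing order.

Among the 8 variables, 2 fits only t (and all 8 values in {0, 2, 4, 6, 8, 10, 12, 14} must be used), so t = 2.
Among the 7 still-open variables, 6 fits only s (and all 7 values in {0, 4, 6, 8, 10, 12, 14} must be used), so s = 6.
Among the 6 still-open variables, 12 fits only g (and all 6 values in {0, 4, 8, 10, 12, 14} must be used), so g = 12.
The 5 still-open variables draw from only 5 values {0, 4, 8, 10, 14}, so each is used; only q can be 0, hence q = 0.
The 2 variables h and r are confined to {4, 14}, which locks those values in; drop them from f.
No further eliminations apply; f can still be any of 8, 10.

8, 10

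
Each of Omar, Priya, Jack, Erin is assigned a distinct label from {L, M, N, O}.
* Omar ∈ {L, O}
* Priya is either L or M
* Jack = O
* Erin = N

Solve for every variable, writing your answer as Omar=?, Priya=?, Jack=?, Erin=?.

Jack must be O (only option left). Remove O from Omar.
Erin has just one choice, so Erin = N.
Omar's domain is down to {L}, so Omar = L. Strike L from Priya.
Priya's domain is down to {M}, so Priya = M.

Omar=L, Priya=M, Jack=O, Erin=N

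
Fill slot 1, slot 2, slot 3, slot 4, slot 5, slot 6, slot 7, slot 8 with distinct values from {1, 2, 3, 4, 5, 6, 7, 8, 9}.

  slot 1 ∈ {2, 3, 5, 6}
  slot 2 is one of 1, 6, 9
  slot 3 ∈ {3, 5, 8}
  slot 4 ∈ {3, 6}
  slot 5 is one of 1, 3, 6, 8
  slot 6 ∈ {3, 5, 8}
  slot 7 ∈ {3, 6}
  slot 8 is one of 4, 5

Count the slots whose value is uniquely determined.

The 8 variables draw from only 8 values {1, 2, 3, 4, 5, 6, 8, 9}, so each is used; only slot 1 can be 2, hence slot 1 = 2.
Among the 7 still-open variables, 4 fits only slot 8 (and all 7 values in {1, 3, 4, 5, 6, 8, 9} must be used), so slot 8 = 4.
Among the 6 still-open variables, 9 fits only slot 2 (and all 6 values in {1, 3, 5, 6, 8, 9} must be used), so slot 2 = 9.
The 5 still-open variables draw from only 5 values {1, 3, 5, 6, 8}, so each is used; only slot 5 can be 1, hence slot 5 = 1.
The 2 variables slot 4 and slot 7 are confined to {3, 6}, which locks those values in; drop them from slot 3, slot 6.
Determined: slot 1=2, slot 2=9, slot 5=1, slot 8=4. The other slots each still have more than one consistent value. That makes 4.

4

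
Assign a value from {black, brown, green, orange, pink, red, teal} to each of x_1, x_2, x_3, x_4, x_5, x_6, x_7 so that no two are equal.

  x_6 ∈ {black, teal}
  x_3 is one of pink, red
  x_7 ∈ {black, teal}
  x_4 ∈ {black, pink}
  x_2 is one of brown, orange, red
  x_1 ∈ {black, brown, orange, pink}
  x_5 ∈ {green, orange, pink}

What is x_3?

The 7 variables together cover exactly {black, brown, green, orange, pink, red, teal} — 7 values for 7 variables — and green appears only in x_5's list, so x_5 = green.
x_6 and x_7 share exactly the 2 values {black, teal}; by pigeonhole those values go to them, so strike black, teal from x_1, x_4.
x_4 must be pink (only option left). Eliminate pink elsewhere: x_1, x_3.
So x_3 = red.

red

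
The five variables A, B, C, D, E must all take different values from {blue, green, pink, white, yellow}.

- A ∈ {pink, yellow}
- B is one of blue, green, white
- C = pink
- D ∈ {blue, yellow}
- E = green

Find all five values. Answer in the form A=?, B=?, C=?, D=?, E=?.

A=yellow, B=white, C=pink, D=blue, E=green

C has just one choice, so C = pink. Remove pink from A.
E has just one choice, so E = green. So B can't be green.
That leaves A = yellow. Eliminate yellow elsewhere: D.
D must be blue (only option left). So B can't be blue.
B's domain is down to {white}, so B = white.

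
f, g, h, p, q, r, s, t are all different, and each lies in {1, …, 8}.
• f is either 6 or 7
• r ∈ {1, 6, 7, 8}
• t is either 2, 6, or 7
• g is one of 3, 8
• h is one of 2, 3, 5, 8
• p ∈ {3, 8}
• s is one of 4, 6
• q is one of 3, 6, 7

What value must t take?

The 8 variables draw from only 8 values {1, 2, 3, 4, 5, 6, 7, 8}, so each is used; only r can be 1, hence r = 1.
Among the 7 still-open variables, 4 fits only s (and all 7 values in {2, 3, 4, 5, 6, 7, 8} must be used), so s = 4.
The 6 still-open variables draw from only 6 values {2, 3, 5, 6, 7, 8}, so each is used; only h can be 5, hence h = 5.
The 5 still-open variables together cover exactly {2, 3, 6, 7, 8} — 5 values for 5 variables — and 2 appears only in t's list, so t = 2.

2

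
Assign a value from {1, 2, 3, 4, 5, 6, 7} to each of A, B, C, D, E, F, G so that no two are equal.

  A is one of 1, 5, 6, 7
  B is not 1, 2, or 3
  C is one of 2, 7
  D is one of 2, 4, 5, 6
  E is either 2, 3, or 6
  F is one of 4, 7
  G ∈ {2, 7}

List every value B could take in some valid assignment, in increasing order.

5, 6

The 7 variables draw from only 7 values {1, 2, 3, 4, 5, 6, 7}, so each is used; only A can be 1, hence A = 1.
The 6 still-open variables together cover exactly {2, 3, 4, 5, 6, 7} — 6 values for 6 variables — and 3 appears only in E's list, so E = 3.
C and G share exactly the 2 values {2, 7}; by pigeonhole those values go to them, so strike 2, 7 from B, D, F.
F must be 4 (only option left). Eliminate 4 elsewhere: B, D.
No further eliminations apply; B can still be any of 5, 6.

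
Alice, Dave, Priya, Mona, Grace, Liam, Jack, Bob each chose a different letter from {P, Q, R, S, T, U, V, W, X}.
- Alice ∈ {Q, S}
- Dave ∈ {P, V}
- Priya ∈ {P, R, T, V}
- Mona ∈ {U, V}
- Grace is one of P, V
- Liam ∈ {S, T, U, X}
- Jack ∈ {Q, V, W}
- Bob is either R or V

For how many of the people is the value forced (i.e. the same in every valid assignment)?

Dave and Grace share exactly the 2 values {P, V}; by pigeonhole those values go to them, so strike P, V from Priya, Mona, Jack, Bob.
Mona must be U (only option left). Eliminate U elsewhere: Liam.
Bob's domain is down to {R}, so Bob = R. Remove R from Priya.
Priya's domain is down to {T}, so Priya = T. Remove T from Liam.
Determined: Priya=T, Mona=U, Bob=R. The other people each still have more than one consistent value. That makes 3.

3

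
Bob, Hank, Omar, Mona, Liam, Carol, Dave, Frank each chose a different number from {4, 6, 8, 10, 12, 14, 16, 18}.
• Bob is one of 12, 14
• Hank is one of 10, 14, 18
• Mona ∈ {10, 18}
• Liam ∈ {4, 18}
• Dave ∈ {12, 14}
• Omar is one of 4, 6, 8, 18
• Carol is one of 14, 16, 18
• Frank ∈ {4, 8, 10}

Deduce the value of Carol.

16

The 8 variables draw from only 8 values {4, 6, 8, 10, 12, 14, 16, 18}, so each is used; only Omar can be 6, hence Omar = 6.
Among the 7 still-open variables, 8 fits only Frank (and all 7 values in {4, 8, 10, 12, 14, 16, 18} must be used), so Frank = 8.
Among the 6 still-open variables, 4 fits only Liam (and all 6 values in {4, 10, 12, 14, 16, 18} must be used), so Liam = 4.
Among the 5 still-open variables, 16 fits only Carol (and all 5 values in {10, 12, 14, 16, 18} must be used), so Carol = 16.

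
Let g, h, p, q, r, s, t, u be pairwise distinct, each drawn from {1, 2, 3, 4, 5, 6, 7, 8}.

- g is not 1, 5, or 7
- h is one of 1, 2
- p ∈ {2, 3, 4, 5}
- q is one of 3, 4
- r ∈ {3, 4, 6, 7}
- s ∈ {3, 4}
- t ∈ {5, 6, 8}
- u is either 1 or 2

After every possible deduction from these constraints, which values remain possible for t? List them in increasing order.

Among the 8 variables, 7 fits only r (and all 8 values in {1, 2, 3, 4, 5, 6, 7, 8} must be used), so r = 7.
The 2 variables h and u are confined to {1, 2}, which locks those values in; drop them from g, p.
The 2 variables q and s are confined to {3, 4}, which locks those values in; drop them from g, p.
p's domain is down to {5}, so p = 5. Strike 5 from t.
No further eliminations apply; t can still be any of 6, 8.

6, 8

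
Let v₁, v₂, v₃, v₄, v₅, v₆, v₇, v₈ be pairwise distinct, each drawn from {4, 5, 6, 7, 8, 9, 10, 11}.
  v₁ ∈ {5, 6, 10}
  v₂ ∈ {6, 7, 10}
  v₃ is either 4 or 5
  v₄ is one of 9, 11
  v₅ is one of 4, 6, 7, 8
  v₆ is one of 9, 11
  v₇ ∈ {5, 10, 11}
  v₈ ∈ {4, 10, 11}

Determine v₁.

6

Among the 8 variables, 8 fits only v₅ (and all 8 values in {4, 5, 6, 7, 8, 9, 10, 11} must be used), so v₅ = 8.
Among the 7 still-open variables, 7 fits only v₂ (and all 7 values in {4, 5, 6, 7, 9, 10, 11} must be used), so v₂ = 7.
The 6 still-open variables draw from only 6 values {4, 5, 6, 9, 10, 11}, so each is used; only v₁ can be 6, hence v₁ = 6.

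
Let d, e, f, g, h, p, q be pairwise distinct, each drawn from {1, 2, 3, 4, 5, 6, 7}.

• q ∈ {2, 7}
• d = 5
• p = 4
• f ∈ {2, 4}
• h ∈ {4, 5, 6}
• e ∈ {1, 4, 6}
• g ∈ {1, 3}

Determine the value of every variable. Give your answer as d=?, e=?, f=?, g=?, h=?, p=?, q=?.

d=5, e=1, f=2, g=3, h=6, p=4, q=7

d has just one choice, so d = 5. Remove 5 from h.
p has just one choice, so p = 4. Remove 4 from e, f, h.
That leaves f = 2. Strike 2 from q.
h must be 6 (only option left). So e can't be 6.
q must be 7 (only option left).
e has just one choice, so e = 1. So g can't be 1.
g must be 3 (only option left).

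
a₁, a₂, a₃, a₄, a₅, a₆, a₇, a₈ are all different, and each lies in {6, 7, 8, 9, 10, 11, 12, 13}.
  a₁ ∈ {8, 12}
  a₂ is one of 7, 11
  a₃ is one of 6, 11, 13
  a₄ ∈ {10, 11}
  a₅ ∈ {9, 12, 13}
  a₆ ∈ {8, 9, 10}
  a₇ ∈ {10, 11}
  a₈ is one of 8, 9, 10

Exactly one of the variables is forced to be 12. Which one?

a₁

The 8 variables draw from only 8 values {6, 7, 8, 9, 10, 11, 12, 13}, so each is used; only a₃ can be 6, hence a₃ = 6.
The 7 still-open variables draw from only 7 values {7, 8, 9, 10, 11, 12, 13}, so each is used; only a₂ can be 7, hence a₂ = 7.
The 6 still-open variables together cover exactly {8, 9, 10, 11, 12, 13} — 6 values for 6 variables — and 13 appears only in a₅'s list, so a₅ = 13.
The 5 still-open variables together cover exactly {8, 9, 10, 11, 12} — 5 values for 5 variables — and 12 appears only in a₁'s list, so a₁ = 12.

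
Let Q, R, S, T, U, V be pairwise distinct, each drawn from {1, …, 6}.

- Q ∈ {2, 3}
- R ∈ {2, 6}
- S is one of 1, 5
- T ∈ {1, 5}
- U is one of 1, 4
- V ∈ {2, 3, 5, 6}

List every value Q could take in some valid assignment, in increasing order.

2, 3

The 6 variables draw from only 6 values {1, 2, 3, 4, 5, 6}, so each is used; only U can be 4, hence U = 4.
S and T between them cover only {1, 5} — a naked pair. Remove those values from V.
No further eliminations apply; Q can still be any of 2, 3.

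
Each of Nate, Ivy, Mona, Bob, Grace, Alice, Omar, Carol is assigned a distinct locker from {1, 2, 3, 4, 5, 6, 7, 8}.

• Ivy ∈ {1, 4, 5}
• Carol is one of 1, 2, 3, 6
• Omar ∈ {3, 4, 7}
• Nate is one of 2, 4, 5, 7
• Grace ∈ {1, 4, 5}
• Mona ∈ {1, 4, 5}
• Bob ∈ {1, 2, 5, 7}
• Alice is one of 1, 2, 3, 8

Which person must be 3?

The 8 variables draw from only 8 values {1, 2, 3, 4, 5, 6, 7, 8}, so each is used; only Carol can be 6, hence Carol = 6.
Among the 7 still-open variables, 8 fits only Alice (and all 7 values in {1, 2, 3, 4, 5, 7, 8} must be used), so Alice = 8.
The 6 still-open variables draw from only 6 values {1, 2, 3, 4, 5, 7}, so each is used; only Omar can be 3, hence Omar = 3.

Omar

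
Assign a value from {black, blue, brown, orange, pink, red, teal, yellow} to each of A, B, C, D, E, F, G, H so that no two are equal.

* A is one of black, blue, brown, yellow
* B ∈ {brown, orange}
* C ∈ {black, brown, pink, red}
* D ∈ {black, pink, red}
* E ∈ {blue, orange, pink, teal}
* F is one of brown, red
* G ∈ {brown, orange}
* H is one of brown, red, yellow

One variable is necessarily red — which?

F

The 8 variables draw from only 8 values {black, blue, brown, orange, pink, red, teal, yellow}, so each is used; only E can be teal, hence E = teal.
The 7 still-open variables together cover exactly {black, blue, brown, orange, pink, red, yellow} — 7 values for 7 variables — and blue appears only in A's list, so A = blue.
The 6 still-open variables together cover exactly {black, brown, orange, pink, red, yellow} — 6 values for 6 variables — and yellow appears only in H's list, so H = yellow.
B and G share exactly the 2 values {brown, orange}; by pigeonhole those values go to them, so strike brown, orange from C, F.
So red goes to F.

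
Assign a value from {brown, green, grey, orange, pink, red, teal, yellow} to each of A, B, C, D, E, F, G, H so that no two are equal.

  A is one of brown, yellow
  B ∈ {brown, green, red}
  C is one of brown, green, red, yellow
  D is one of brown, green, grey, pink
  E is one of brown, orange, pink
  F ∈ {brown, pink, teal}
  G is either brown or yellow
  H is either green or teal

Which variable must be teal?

Among the 8 variables, grey fits only D (and all 8 values in {brown, green, grey, orange, pink, red, teal, yellow} must be used), so D = grey.
The 7 still-open variables draw from only 7 values {brown, green, orange, pink, red, teal, yellow}, so each is used; only E can be orange, hence E = orange.
The 6 still-open variables draw from only 6 values {brown, green, pink, red, teal, yellow}, so each is used; only F can be pink, hence F = pink.
The 5 still-open variables together cover exactly {brown, green, red, teal, yellow} — 5 values for 5 variables — and teal appears only in H's list, so H = teal.

H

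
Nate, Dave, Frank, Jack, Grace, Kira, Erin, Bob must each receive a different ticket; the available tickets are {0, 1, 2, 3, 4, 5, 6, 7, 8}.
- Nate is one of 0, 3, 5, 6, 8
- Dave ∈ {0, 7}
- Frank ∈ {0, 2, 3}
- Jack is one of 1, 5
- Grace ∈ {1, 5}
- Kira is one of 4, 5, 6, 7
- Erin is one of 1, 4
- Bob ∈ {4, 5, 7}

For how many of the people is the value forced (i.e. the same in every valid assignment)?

4

Jack and Grace between them cover only {1, 5} — a naked pair. Remove those values from Nate, Kira, Erin, Bob.
Erin's domain is down to {4}, so Erin = 4. Eliminate 4 elsewhere: Kira, Bob.
That leaves Bob = 7. Eliminate 7 elsewhere: Dave, Kira.
Dave has just one choice, so Dave = 0. Strike 0 from Nate, Frank.
Kira has just one choice, so Kira = 6. Eliminate 6 elsewhere: Nate.
Determined: Dave=0, Kira=6, Erin=4, Bob=7. The other people each still have more than one consistent value. That makes 4.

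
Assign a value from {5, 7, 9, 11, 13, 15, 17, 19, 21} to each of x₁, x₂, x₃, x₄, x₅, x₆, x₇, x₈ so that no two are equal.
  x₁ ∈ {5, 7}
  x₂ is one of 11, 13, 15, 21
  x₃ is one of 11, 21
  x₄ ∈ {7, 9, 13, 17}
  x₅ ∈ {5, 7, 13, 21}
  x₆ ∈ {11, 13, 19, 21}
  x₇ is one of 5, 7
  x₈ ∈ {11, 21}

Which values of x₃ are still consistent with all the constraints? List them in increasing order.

The 2 variables x₁ and x₇ are confined to {5, 7}, which locks those values in; drop them from x₄, x₅.
The 2 variables x₃ and x₈ are confined to {11, 21}, which locks those values in; drop them from x₂, x₅, x₆.
That leaves x₅ = 13. Strike 13 from x₂, x₄, x₆.
That leaves x₆ = 19.
x₂'s domain is down to {15}, so x₂ = 15.
No further eliminations apply; x₃ can still be any of 11, 21.

11, 21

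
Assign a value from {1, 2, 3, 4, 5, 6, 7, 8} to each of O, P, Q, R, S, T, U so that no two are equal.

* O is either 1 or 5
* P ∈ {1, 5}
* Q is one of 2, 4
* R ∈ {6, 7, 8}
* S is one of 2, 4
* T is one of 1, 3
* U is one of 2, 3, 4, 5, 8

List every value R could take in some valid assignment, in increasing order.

O and P share exactly the 2 values {1, 5}; by pigeonhole those values go to them, so strike 1, 5 from T, U.
That leaves T = 3. Strike 3 from U.
Q and S share exactly the 2 values {2, 4}; by pigeonhole those values go to them, so strike 2, 4 from U.
U's domain is down to {8}, so U = 8. So R can't be 8.
No further eliminations apply; R can still be any of 6, 7.

6, 7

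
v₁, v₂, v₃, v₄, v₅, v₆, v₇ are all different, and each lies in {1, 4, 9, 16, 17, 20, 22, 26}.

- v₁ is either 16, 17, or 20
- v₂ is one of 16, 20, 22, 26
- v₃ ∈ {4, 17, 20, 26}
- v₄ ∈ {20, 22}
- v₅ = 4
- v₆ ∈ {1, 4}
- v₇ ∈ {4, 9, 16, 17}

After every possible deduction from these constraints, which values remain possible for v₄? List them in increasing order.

20, 22

v₅ has just one choice, so v₅ = 4. Strike 4 from v₃, v₆, v₇.
That leaves v₆ = 1.
No further eliminations apply; v₄ can still be any of 20, 22.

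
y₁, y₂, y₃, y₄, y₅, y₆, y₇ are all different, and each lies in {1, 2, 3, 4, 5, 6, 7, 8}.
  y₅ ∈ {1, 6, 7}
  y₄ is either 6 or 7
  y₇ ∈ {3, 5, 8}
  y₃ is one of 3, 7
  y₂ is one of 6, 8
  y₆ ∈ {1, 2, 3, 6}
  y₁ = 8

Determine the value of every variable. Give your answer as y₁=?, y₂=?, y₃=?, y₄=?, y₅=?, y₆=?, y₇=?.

y₁'s domain is down to {8}, so y₁ = 8. Eliminate 8 elsewhere: y₂, y₇.
y₂ has just one choice, so y₂ = 6. Remove 6 from y₄, y₅, y₆.
y₄'s domain is down to {7}, so y₄ = 7. Strike 7 from y₃, y₅.
y₅ must be 1 (only option left). Eliminate 1 elsewhere: y₆.
y₃ has just one choice, so y₃ = 3. So y₆, y₇ can't be 3.
y₆ has just one choice, so y₆ = 2.
y₇'s domain is down to {5}, so y₇ = 5.

y₁=8, y₂=6, y₃=3, y₄=7, y₅=1, y₆=2, y₇=5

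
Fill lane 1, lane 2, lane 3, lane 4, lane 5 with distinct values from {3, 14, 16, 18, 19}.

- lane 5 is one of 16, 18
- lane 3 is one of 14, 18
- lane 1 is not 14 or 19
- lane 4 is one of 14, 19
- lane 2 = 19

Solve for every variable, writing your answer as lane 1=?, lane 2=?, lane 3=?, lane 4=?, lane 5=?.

lane 2 must be 19 (only option left). Strike 19 from lane 4.
lane 4's domain is down to {14}, so lane 4 = 14. Remove 14 from lane 3.
lane 3 must be 18 (only option left). Strike 18 from lane 1, lane 5.
lane 5 has just one choice, so lane 5 = 16. So lane 1 can't be 16.
lane 1's domain is down to {3}, so lane 1 = 3.

lane 1=3, lane 2=19, lane 3=18, lane 4=14, lane 5=16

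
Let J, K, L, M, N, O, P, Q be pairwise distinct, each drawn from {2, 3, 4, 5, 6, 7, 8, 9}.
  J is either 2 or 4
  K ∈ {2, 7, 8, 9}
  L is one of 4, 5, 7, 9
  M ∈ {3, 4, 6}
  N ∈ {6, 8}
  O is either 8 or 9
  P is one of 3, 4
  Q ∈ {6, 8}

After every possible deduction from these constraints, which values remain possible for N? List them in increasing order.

6, 8

Among the 8 variables, 5 fits only L (and all 8 values in {2, 3, 4, 5, 6, 7, 8, 9} must be used), so L = 5.
The 7 still-open variables together cover exactly {2, 3, 4, 6, 7, 8, 9} — 7 values for 7 variables — and 7 appears only in K's list, so K = 7.
Among the 6 still-open variables, 2 fits only J (and all 6 values in {2, 3, 4, 6, 8, 9} must be used), so J = 2.
The 5 still-open variables draw from only 5 values {3, 4, 6, 8, 9}, so each is used; only O can be 9, hence O = 9.
N and Q share exactly the 2 values {6, 8}; by pigeonhole those values go to them, so strike 6, 8 from M.
No further eliminations apply; N can still be any of 6, 8.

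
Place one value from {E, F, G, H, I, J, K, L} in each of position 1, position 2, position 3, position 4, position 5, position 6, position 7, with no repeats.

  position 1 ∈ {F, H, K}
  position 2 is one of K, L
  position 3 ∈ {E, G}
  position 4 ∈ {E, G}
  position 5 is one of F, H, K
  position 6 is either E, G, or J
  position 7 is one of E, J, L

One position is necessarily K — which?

position 2

position 3 and position 4 share exactly the 2 values {E, G}; by pigeonhole those values go to them, so strike E, G from position 6, position 7.
That leaves position 6 = J. So position 7 can't be J.
position 7 must be L (only option left). Eliminate L elsewhere: position 2.
So K goes to position 2.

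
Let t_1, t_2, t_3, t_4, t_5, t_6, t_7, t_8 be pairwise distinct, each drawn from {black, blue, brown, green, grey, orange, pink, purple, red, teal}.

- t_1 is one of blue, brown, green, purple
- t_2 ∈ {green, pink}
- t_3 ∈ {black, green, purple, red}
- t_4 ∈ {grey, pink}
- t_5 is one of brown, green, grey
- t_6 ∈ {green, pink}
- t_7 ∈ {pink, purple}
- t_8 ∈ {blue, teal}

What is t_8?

teal

The 2 variables t_2 and t_6 are confined to {green, pink}, which locks those values in; drop them from t_1, t_3, t_4, t_5, t_7.
t_4's domain is down to {grey}, so t_4 = grey. Remove grey from t_5.
t_5 has just one choice, so t_5 = brown. Eliminate brown elsewhere: t_1.
t_7 has just one choice, so t_7 = purple. So t_1, t_3 can't be purple.
t_1 must be blue (only option left). Remove blue from t_8.
So t_8 = teal.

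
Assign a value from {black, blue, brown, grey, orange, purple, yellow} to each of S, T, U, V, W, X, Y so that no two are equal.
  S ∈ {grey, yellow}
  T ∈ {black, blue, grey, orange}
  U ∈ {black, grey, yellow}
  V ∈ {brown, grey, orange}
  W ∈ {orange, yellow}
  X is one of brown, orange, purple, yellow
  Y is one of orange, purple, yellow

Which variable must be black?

The 7 variables draw from only 7 values {black, blue, brown, grey, orange, purple, yellow}, so each is used; only T can be blue, hence T = blue.
Among the 6 still-open variables, black fits only U (and all 6 values in {black, brown, grey, orange, purple, yellow} must be used), so U = black.

U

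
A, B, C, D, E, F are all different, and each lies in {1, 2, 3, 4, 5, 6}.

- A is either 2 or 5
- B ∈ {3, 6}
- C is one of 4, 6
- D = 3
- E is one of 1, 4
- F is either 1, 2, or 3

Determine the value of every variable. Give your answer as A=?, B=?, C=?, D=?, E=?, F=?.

A=5, B=6, C=4, D=3, E=1, F=2

D has just one choice, so D = 3. Eliminate 3 elsewhere: B, F.
B has just one choice, so B = 6. Strike 6 from C.
C must be 4 (only option left). Strike 4 from E.
E must be 1 (only option left). So F can't be 1.
F's domain is down to {2}, so F = 2. Strike 2 from A.
A's domain is down to {5}, so A = 5.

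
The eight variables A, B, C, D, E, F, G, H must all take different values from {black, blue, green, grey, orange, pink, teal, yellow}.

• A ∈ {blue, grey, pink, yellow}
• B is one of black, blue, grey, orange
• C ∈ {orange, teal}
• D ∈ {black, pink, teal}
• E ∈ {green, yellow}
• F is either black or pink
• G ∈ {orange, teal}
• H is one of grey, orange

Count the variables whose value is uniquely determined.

The 8 variables draw from only 8 values {black, blue, green, grey, orange, pink, teal, yellow}, so each is used; only E can be green, hence E = green.
Among the 7 still-open variables, yellow fits only A (and all 7 values in {black, blue, grey, orange, pink, teal, yellow} must be used), so A = yellow.
Among the 6 still-open variables, blue fits only B (and all 6 values in {black, blue, grey, orange, pink, teal} must be used), so B = blue.
Among the 5 still-open variables, grey fits only H (and all 5 values in {black, grey, orange, pink, teal} must be used), so H = grey.
C and G share exactly the 2 values {orange, teal}; by pigeonhole those values go to them, so strike orange, teal from D.
Determined: A=yellow, B=blue, E=green, H=grey. The other variables each still have more than one consistent value. That makes 4.

4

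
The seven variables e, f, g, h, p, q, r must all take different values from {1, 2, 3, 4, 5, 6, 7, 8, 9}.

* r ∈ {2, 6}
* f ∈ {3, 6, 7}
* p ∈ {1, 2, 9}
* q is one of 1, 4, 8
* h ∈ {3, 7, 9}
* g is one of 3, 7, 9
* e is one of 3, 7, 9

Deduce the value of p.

e, g, h share exactly the 3 values {3, 7, 9}; by pigeonhole those values go to them, so strike 3, 7, 9 from f, p.
f has just one choice, so f = 6. Strike 6 from r.
r's domain is down to {2}, so r = 2. So p can't be 2.
So p = 1.

1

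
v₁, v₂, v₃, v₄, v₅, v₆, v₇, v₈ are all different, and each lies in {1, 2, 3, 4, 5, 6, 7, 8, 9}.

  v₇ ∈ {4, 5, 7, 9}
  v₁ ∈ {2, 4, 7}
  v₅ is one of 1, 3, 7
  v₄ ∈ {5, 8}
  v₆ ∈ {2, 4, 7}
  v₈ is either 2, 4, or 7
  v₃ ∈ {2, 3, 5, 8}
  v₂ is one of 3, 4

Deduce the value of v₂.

3

The 8 variables draw from only 8 values {1, 2, 3, 4, 5, 7, 8, 9}, so each is used; only v₅ can be 1, hence v₅ = 1.
The 7 still-open variables draw from only 7 values {2, 3, 4, 5, 7, 8, 9}, so each is used; only v₇ can be 9, hence v₇ = 9.
v₁, v₆, v₈ between them cover only {2, 4, 7} — a naked triple. Remove those values from v₂, v₃.
So v₂ = 3.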